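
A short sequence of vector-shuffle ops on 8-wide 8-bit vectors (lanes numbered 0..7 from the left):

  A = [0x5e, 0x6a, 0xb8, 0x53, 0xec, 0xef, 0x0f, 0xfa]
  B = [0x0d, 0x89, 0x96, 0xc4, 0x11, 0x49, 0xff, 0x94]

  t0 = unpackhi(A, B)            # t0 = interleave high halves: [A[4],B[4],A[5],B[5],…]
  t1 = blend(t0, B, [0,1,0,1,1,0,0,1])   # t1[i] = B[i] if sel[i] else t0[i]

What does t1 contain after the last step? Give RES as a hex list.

RES = [0xec, 0x89, 0xef, 0xc4, 0x11, 0xff, 0xfa, 0x94]

t0 = [0xec, 0x11, 0xef, 0x49, 0x0f, 0xff, 0xfa, 0x94]
t1 = [0xec, 0x89, 0xef, 0xc4, 0x11, 0xff, 0xfa, 0x94]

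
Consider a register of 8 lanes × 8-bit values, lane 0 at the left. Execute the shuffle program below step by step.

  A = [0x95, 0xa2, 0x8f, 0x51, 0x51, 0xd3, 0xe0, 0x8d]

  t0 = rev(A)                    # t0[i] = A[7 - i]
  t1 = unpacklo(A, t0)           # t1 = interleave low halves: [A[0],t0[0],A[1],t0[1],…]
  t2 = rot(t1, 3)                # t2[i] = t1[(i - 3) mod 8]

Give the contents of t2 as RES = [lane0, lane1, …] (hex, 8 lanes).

RES = [0xd3, 0x51, 0x51, 0x95, 0x8d, 0xa2, 0xe0, 0x8f]

  t0: 8d e0 d3 51 51 8f a2 95
  t1: 95 8d a2 e0 8f d3 51 51
  t2: d3 51 51 95 8d a2 e0 8f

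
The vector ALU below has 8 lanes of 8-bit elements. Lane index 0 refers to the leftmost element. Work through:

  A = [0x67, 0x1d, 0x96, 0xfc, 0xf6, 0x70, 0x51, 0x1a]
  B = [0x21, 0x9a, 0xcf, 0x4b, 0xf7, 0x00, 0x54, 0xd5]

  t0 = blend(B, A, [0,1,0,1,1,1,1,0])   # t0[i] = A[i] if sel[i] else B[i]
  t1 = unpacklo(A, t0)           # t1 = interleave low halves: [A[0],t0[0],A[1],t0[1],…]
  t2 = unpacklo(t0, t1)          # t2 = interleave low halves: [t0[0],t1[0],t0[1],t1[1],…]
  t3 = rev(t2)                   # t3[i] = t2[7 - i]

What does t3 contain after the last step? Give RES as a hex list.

RES = [ 0x1d  0xfc  0x1d  0xcf  0x21  0x1d  0x67  0x21 ]

→ t0 |21|1d|cf|fc|f6|70|51|d5|
→ t1 |67|21|1d|1d|96|cf|fc|fc|
→ t2 |21|67|1d|21|cf|1d|fc|1d|
→ t3 |1d|fc|1d|cf|21|1d|67|21|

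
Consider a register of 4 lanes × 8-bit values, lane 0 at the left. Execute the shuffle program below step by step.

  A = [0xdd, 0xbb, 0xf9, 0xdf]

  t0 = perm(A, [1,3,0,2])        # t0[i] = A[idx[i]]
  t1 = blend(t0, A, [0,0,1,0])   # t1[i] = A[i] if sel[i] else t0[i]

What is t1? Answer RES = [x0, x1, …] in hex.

  t0: bb df dd f9
  t1: bb df f9 f9

RES = [ 0xbb  0xdf  0xf9  0xf9 ]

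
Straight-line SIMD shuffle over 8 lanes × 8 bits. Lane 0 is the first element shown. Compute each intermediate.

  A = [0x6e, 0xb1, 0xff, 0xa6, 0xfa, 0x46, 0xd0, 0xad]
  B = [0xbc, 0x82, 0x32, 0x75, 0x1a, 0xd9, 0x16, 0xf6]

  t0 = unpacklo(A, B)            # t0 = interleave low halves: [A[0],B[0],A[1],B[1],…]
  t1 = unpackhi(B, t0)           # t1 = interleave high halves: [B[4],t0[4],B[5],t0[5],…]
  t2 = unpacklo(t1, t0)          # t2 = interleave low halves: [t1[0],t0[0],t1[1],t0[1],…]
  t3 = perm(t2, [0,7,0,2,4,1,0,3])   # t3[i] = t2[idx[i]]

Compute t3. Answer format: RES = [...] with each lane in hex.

→ t0 |6e|bc|b1|82|ff|32|a6|75|
→ t1 |1a|ff|d9|32|16|a6|f6|75|
→ t2 |1a|6e|ff|bc|d9|b1|32|82|
→ t3 |1a|82|1a|ff|d9|6e|1a|bc|

RES = [ 0x1a  0x82  0x1a  0xff  0xd9  0x6e  0x1a  0xbc ]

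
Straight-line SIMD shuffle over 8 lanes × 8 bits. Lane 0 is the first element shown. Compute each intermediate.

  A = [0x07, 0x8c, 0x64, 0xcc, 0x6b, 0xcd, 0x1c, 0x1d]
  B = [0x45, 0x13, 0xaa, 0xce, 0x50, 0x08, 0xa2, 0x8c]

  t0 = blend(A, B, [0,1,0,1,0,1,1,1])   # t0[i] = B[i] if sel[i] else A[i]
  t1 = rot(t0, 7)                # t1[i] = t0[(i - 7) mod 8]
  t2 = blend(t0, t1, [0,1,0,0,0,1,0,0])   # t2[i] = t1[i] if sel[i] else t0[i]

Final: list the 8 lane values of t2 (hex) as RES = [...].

RES = [ 0x07  0x64  0x64  0xce  0x6b  0xa2  0xa2  0x8c ]

t0 = [0x07, 0x13, 0x64, 0xce, 0x6b, 0x08, 0xa2, 0x8c]
t1 = [0x13, 0x64, 0xce, 0x6b, 0x08, 0xa2, 0x8c, 0x07]
t2 = [0x07, 0x64, 0x64, 0xce, 0x6b, 0xa2, 0xa2, 0x8c]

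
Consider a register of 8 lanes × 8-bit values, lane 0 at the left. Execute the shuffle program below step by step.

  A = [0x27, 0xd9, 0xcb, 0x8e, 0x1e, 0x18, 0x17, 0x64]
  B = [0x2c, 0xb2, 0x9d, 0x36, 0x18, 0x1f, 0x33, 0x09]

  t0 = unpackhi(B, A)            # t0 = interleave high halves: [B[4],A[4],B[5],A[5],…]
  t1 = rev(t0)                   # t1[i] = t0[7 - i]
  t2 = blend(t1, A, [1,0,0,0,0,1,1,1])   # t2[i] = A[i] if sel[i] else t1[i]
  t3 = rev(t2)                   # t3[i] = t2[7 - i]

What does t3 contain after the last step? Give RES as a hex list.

RES = [ 0x64  0x17  0x18  0x18  0x33  0x17  0x09  0x27 ]

  t0: 18 1e 1f 18 33 17 09 64
  t1: 64 09 17 33 18 1f 1e 18
  t2: 27 09 17 33 18 18 17 64
  t3: 64 17 18 18 33 17 09 27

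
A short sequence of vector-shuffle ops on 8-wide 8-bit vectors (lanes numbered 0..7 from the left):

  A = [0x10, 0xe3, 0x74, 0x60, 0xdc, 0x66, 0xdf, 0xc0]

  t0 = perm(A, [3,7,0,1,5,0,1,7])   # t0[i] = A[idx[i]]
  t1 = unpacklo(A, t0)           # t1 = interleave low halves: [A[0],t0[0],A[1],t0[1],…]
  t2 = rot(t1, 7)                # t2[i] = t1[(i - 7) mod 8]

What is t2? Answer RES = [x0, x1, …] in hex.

t0 = [0x60, 0xc0, 0x10, 0xe3, 0x66, 0x10, 0xe3, 0xc0]
t1 = [0x10, 0x60, 0xe3, 0xc0, 0x74, 0x10, 0x60, 0xe3]
t2 = [0x60, 0xe3, 0xc0, 0x74, 0x10, 0x60, 0xe3, 0x10]

RES = [ 0x60  0xe3  0xc0  0x74  0x10  0x60  0xe3  0x10 ]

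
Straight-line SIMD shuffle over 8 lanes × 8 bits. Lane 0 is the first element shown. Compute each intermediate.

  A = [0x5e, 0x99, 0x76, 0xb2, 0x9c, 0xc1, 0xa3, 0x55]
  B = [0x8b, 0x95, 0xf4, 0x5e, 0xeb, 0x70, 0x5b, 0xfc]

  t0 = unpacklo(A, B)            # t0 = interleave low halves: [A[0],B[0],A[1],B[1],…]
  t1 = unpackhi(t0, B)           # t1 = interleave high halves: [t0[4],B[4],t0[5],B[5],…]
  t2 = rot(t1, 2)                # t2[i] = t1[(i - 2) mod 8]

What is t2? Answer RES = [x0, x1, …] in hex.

RES = [ 0x5e  0xfc  0x76  0xeb  0xf4  0x70  0xb2  0x5b ]

  t0: 5e 8b 99 95 76 f4 b2 5e
  t1: 76 eb f4 70 b2 5b 5e fc
  t2: 5e fc 76 eb f4 70 b2 5b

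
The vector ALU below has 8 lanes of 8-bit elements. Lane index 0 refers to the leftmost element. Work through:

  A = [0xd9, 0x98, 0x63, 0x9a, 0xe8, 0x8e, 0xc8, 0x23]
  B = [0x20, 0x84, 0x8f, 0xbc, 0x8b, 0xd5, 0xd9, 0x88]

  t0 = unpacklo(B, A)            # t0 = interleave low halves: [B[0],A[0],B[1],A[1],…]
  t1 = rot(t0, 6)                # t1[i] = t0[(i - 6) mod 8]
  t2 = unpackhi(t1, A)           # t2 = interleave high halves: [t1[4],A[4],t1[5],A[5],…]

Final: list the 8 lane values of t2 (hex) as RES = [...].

  t0: 20 d9 84 98 8f 63 bc 9a
  t1: 84 98 8f 63 bc 9a 20 d9
  t2: bc e8 9a 8e 20 c8 d9 23

RES = [0xbc, 0xe8, 0x9a, 0x8e, 0x20, 0xc8, 0xd9, 0x23]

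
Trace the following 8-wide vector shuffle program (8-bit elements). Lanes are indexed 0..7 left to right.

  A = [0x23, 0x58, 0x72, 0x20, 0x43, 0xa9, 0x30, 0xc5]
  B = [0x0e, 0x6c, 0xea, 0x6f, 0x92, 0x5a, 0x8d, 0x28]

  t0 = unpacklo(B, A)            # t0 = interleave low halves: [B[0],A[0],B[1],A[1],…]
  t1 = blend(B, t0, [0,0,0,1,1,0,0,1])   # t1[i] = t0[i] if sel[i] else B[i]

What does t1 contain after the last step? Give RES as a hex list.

→ t0 |0e|23|6c|58|ea|72|6f|20|
→ t1 |0e|6c|ea|58|ea|5a|8d|20|

RES = [0x0e, 0x6c, 0xea, 0x58, 0xea, 0x5a, 0x8d, 0x20]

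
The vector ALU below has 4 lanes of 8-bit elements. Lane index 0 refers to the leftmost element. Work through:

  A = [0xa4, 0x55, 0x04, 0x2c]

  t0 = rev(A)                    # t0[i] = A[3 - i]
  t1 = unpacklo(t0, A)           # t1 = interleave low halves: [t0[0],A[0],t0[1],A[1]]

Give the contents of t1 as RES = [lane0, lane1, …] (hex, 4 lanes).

RES = [ 0x2c  0xa4  0x04  0x55 ]

  t0: 2c 04 55 a4
  t1: 2c a4 04 55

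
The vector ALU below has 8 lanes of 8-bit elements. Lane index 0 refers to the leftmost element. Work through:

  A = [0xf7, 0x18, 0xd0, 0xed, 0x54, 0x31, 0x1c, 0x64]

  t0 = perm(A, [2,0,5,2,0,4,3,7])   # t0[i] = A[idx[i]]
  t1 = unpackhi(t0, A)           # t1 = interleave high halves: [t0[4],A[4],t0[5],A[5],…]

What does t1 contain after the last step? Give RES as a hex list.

RES = [0xf7, 0x54, 0x54, 0x31, 0xed, 0x1c, 0x64, 0x64]

t0 = [0xd0, 0xf7, 0x31, 0xd0, 0xf7, 0x54, 0xed, 0x64]
t1 = [0xf7, 0x54, 0x54, 0x31, 0xed, 0x1c, 0x64, 0x64]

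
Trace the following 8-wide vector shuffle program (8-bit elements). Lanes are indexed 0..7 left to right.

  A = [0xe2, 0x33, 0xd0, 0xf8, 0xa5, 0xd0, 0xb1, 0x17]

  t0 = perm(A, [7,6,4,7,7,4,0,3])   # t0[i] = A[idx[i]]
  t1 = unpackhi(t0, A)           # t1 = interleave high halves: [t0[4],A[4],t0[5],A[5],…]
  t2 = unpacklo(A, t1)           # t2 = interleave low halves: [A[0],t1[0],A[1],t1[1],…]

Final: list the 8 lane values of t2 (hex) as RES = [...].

RES = [ 0xe2  0x17  0x33  0xa5  0xd0  0xa5  0xf8  0xd0 ]

→ t0 |17|b1|a5|17|17|a5|e2|f8|
→ t1 |17|a5|a5|d0|e2|b1|f8|17|
→ t2 |e2|17|33|a5|d0|a5|f8|d0|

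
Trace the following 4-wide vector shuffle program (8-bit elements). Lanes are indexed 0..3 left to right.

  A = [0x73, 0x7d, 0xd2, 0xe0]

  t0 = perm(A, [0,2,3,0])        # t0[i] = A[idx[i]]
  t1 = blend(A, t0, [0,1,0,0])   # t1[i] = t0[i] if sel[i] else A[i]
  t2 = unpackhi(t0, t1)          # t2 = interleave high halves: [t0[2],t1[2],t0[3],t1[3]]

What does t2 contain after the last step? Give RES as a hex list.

→ t0 |73|d2|e0|73|
→ t1 |73|d2|d2|e0|
→ t2 |e0|d2|73|e0|

RES = [ 0xe0  0xd2  0x73  0xe0 ]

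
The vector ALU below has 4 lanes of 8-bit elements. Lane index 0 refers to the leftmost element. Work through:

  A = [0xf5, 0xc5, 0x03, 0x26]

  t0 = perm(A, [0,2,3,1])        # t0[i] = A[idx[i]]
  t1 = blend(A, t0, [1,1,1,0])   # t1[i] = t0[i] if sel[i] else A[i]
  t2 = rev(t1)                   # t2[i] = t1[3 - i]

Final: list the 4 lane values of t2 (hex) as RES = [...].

  t0: f5 03 26 c5
  t1: f5 03 26 26
  t2: 26 26 03 f5

RES = [0x26, 0x26, 0x03, 0xf5]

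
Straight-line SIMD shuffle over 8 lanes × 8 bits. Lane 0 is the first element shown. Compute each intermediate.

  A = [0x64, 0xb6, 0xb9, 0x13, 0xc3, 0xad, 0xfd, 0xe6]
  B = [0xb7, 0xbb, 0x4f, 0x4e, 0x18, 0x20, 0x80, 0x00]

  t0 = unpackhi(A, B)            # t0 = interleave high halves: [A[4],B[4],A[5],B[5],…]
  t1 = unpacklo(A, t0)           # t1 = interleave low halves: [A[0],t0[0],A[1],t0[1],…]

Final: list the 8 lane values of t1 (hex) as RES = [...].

→ t0 |c3|18|ad|20|fd|80|e6|00|
→ t1 |64|c3|b6|18|b9|ad|13|20|

RES = [ 0x64  0xc3  0xb6  0x18  0xb9  0xad  0x13  0x20 ]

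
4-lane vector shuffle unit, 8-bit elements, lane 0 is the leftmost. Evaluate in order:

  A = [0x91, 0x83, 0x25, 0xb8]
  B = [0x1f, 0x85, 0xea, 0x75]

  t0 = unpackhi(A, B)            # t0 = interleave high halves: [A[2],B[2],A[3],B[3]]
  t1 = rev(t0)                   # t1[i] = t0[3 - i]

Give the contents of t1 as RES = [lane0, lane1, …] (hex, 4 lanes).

  t0: 25 ea b8 75
  t1: 75 b8 ea 25

RES = [ 0x75  0xb8  0xea  0x25 ]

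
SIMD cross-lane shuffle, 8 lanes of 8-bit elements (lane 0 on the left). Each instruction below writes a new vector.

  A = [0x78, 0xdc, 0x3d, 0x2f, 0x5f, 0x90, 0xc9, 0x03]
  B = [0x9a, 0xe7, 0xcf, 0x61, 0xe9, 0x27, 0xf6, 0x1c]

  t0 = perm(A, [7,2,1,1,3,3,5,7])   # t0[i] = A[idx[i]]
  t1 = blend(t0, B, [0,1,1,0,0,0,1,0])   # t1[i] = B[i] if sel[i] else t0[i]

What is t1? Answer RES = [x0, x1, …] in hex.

RES = [ 0x03  0xe7  0xcf  0xdc  0x2f  0x2f  0xf6  0x03 ]

→ t0 |03|3d|dc|dc|2f|2f|90|03|
→ t1 |03|e7|cf|dc|2f|2f|f6|03|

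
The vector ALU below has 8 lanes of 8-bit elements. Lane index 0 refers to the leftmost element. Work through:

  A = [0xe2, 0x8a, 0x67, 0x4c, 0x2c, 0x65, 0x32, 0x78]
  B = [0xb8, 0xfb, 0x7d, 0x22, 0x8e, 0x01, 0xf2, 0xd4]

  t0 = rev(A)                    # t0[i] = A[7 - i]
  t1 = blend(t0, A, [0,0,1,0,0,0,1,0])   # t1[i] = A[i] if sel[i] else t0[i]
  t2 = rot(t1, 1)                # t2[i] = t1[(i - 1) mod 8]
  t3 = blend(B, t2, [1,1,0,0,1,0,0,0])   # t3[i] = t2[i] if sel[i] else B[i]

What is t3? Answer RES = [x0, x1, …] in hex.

→ t0 |78|32|65|2c|4c|67|8a|e2|
→ t1 |78|32|67|2c|4c|67|32|e2|
→ t2 |e2|78|32|67|2c|4c|67|32|
→ t3 |e2|78|7d|22|2c|01|f2|d4|

RES = [0xe2, 0x78, 0x7d, 0x22, 0x2c, 0x01, 0xf2, 0xd4]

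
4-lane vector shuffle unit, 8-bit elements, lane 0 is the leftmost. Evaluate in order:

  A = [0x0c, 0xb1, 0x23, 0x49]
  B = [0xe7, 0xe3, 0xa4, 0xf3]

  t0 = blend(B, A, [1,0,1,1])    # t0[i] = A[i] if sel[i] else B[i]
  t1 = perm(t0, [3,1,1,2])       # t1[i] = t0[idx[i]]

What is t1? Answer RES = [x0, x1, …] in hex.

RES = [ 0x49  0xe3  0xe3  0x23 ]

t0 = [0x0c, 0xe3, 0x23, 0x49]
t1 = [0x49, 0xe3, 0xe3, 0x23]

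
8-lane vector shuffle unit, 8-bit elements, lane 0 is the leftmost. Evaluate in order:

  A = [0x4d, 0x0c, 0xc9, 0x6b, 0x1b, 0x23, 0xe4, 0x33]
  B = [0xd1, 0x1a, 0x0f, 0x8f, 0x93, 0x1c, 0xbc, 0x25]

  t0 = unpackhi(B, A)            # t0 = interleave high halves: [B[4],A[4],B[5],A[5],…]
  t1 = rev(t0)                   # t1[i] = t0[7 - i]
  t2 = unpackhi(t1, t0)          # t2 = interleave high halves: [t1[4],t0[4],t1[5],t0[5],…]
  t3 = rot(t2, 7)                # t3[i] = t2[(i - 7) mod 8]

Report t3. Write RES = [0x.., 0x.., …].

RES = [ 0xbc  0x1c  0xe4  0x1b  0x25  0x93  0x33  0x23 ]

t0 = [0x93, 0x1b, 0x1c, 0x23, 0xbc, 0xe4, 0x25, 0x33]
t1 = [0x33, 0x25, 0xe4, 0xbc, 0x23, 0x1c, 0x1b, 0x93]
t2 = [0x23, 0xbc, 0x1c, 0xe4, 0x1b, 0x25, 0x93, 0x33]
t3 = [0xbc, 0x1c, 0xe4, 0x1b, 0x25, 0x93, 0x33, 0x23]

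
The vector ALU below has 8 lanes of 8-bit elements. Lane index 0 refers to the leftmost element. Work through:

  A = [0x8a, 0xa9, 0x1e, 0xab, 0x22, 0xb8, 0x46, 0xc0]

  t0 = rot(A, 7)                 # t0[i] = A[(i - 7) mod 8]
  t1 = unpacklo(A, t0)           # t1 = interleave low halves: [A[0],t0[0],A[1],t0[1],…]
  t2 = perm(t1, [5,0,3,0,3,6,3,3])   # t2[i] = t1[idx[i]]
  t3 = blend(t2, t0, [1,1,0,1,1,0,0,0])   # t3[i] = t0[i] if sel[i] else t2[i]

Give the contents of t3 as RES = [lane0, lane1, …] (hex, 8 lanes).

RES = [ 0xa9  0x1e  0x1e  0x22  0xb8  0xab  0x1e  0x1e ]

  t0: a9 1e ab 22 b8 46 c0 8a
  t1: 8a a9 a9 1e 1e ab ab 22
  t2: ab 8a 1e 8a 1e ab 1e 1e
  t3: a9 1e 1e 22 b8 ab 1e 1e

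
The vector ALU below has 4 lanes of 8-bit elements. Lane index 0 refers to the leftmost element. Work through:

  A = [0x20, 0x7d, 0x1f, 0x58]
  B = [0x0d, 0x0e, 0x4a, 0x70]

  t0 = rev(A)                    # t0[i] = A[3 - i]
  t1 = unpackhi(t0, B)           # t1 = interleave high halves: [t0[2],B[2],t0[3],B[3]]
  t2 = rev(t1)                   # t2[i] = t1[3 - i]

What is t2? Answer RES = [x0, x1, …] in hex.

RES = [ 0x70  0x20  0x4a  0x7d ]

→ t0 |58|1f|7d|20|
→ t1 |7d|4a|20|70|
→ t2 |70|20|4a|7d|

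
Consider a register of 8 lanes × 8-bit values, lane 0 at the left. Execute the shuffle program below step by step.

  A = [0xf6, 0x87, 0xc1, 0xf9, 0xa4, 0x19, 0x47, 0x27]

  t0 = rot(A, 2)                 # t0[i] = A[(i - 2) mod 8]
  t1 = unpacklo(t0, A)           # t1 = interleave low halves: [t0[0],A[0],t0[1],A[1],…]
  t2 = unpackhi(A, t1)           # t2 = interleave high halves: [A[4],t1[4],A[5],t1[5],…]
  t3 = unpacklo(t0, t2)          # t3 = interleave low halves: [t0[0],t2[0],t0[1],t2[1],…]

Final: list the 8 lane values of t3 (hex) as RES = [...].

RES = [ 0x47  0xa4  0x27  0xf6  0xf6  0x19  0x87  0xc1 ]

  t0: 47 27 f6 87 c1 f9 a4 19
  t1: 47 f6 27 87 f6 c1 87 f9
  t2: a4 f6 19 c1 47 87 27 f9
  t3: 47 a4 27 f6 f6 19 87 c1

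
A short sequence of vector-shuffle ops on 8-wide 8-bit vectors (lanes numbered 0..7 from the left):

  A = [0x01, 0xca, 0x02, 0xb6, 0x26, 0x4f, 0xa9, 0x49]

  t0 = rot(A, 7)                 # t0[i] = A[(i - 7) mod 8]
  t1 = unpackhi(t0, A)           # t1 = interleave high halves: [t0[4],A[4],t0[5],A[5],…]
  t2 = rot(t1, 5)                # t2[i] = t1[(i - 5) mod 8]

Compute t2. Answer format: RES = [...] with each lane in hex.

RES = [ 0x4f  0x49  0xa9  0x01  0x49  0x4f  0x26  0xa9 ]

→ t0 |ca|02|b6|26|4f|a9|49|01|
→ t1 |4f|26|a9|4f|49|a9|01|49|
→ t2 |4f|49|a9|01|49|4f|26|a9|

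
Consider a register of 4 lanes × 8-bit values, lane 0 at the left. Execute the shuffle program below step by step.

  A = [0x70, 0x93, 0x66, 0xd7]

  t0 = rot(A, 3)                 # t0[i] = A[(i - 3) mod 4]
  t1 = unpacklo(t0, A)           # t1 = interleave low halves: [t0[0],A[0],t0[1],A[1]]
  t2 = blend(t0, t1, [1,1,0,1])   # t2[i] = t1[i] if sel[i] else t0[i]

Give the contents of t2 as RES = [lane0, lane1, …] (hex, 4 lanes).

RES = [ 0x93  0x70  0xd7  0x93 ]

t0 = [0x93, 0x66, 0xd7, 0x70]
t1 = [0x93, 0x70, 0x66, 0x93]
t2 = [0x93, 0x70, 0xd7, 0x93]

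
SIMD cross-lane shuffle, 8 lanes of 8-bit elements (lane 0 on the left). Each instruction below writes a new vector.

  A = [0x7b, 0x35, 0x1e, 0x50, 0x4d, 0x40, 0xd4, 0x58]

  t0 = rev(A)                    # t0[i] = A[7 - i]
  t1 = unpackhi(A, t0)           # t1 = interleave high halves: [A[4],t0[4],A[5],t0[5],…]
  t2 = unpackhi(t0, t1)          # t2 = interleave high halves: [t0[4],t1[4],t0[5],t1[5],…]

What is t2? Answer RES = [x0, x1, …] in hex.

→ t0 |58|d4|40|4d|50|1e|35|7b|
→ t1 |4d|50|40|1e|d4|35|58|7b|
→ t2 |50|d4|1e|35|35|58|7b|7b|

RES = [0x50, 0xd4, 0x1e, 0x35, 0x35, 0x58, 0x7b, 0x7b]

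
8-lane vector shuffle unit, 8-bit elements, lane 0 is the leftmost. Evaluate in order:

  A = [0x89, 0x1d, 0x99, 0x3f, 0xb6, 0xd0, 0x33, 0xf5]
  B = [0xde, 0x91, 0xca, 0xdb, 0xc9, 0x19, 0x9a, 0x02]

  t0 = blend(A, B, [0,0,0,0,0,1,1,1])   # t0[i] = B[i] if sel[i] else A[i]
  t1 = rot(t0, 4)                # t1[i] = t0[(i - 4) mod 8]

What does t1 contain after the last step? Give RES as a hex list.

RES = [0xb6, 0x19, 0x9a, 0x02, 0x89, 0x1d, 0x99, 0x3f]

  t0: 89 1d 99 3f b6 19 9a 02
  t1: b6 19 9a 02 89 1d 99 3f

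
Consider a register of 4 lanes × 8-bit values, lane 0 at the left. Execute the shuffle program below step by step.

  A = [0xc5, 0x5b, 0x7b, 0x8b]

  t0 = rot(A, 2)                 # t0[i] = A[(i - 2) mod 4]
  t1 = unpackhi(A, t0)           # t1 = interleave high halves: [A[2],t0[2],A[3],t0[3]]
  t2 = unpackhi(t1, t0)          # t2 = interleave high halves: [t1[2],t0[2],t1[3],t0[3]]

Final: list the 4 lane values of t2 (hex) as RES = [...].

t0 = [0x7b, 0x8b, 0xc5, 0x5b]
t1 = [0x7b, 0xc5, 0x8b, 0x5b]
t2 = [0x8b, 0xc5, 0x5b, 0x5b]

RES = [ 0x8b  0xc5  0x5b  0x5b ]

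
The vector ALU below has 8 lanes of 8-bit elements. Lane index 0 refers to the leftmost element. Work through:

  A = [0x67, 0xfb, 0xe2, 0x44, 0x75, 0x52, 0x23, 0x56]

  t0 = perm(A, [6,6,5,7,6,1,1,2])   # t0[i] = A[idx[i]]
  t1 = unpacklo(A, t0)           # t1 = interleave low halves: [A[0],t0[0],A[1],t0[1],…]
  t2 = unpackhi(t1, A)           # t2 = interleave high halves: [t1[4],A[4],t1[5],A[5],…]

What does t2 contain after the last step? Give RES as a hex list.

RES = [0xe2, 0x75, 0x52, 0x52, 0x44, 0x23, 0x56, 0x56]

  t0: 23 23 52 56 23 fb fb e2
  t1: 67 23 fb 23 e2 52 44 56
  t2: e2 75 52 52 44 23 56 56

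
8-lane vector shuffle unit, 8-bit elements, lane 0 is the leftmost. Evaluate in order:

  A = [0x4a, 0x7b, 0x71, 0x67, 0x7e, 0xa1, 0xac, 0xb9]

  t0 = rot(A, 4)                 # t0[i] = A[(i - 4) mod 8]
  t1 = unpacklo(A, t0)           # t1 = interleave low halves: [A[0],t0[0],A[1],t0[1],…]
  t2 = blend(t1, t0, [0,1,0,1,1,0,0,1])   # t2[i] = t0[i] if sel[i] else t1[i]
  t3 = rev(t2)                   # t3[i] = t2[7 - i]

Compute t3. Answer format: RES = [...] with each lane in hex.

RES = [0x67, 0x67, 0xac, 0x4a, 0xb9, 0x7b, 0xa1, 0x4a]

t0 = [0x7e, 0xa1, 0xac, 0xb9, 0x4a, 0x7b, 0x71, 0x67]
t1 = [0x4a, 0x7e, 0x7b, 0xa1, 0x71, 0xac, 0x67, 0xb9]
t2 = [0x4a, 0xa1, 0x7b, 0xb9, 0x4a, 0xac, 0x67, 0x67]
t3 = [0x67, 0x67, 0xac, 0x4a, 0xb9, 0x7b, 0xa1, 0x4a]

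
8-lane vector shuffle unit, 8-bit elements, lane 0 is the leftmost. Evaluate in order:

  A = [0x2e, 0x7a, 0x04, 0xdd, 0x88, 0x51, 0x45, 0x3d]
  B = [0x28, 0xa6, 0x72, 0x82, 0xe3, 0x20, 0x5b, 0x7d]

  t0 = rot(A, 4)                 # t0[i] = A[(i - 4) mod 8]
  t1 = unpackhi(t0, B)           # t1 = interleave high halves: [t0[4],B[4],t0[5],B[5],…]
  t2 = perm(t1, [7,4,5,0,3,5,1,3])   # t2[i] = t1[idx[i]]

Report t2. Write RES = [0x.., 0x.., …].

  t0: 88 51 45 3d 2e 7a 04 dd
  t1: 2e e3 7a 20 04 5b dd 7d
  t2: 7d 04 5b 2e 20 5b e3 20

RES = [ 0x7d  0x04  0x5b  0x2e  0x20  0x5b  0xe3  0x20 ]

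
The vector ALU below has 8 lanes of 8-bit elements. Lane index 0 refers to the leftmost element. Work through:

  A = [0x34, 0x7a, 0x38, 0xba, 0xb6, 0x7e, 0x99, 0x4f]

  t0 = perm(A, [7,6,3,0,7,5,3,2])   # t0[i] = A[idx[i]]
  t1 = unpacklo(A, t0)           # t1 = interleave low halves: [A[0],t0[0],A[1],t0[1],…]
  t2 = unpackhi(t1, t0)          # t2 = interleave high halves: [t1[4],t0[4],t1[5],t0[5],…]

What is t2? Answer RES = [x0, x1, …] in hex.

t0 = [0x4f, 0x99, 0xba, 0x34, 0x4f, 0x7e, 0xba, 0x38]
t1 = [0x34, 0x4f, 0x7a, 0x99, 0x38, 0xba, 0xba, 0x34]
t2 = [0x38, 0x4f, 0xba, 0x7e, 0xba, 0xba, 0x34, 0x38]

RES = [ 0x38  0x4f  0xba  0x7e  0xba  0xba  0x34  0x38 ]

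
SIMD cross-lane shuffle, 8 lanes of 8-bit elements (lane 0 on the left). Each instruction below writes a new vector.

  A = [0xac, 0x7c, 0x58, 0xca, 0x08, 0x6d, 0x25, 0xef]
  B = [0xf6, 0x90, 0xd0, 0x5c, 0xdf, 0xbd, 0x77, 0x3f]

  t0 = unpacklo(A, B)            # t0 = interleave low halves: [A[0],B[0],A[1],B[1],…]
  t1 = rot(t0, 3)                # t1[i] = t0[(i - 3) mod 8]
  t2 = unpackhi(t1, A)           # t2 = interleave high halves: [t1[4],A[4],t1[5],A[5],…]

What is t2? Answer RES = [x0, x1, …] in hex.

t0 = [0xac, 0xf6, 0x7c, 0x90, 0x58, 0xd0, 0xca, 0x5c]
t1 = [0xd0, 0xca, 0x5c, 0xac, 0xf6, 0x7c, 0x90, 0x58]
t2 = [0xf6, 0x08, 0x7c, 0x6d, 0x90, 0x25, 0x58, 0xef]

RES = [ 0xf6  0x08  0x7c  0x6d  0x90  0x25  0x58  0xef ]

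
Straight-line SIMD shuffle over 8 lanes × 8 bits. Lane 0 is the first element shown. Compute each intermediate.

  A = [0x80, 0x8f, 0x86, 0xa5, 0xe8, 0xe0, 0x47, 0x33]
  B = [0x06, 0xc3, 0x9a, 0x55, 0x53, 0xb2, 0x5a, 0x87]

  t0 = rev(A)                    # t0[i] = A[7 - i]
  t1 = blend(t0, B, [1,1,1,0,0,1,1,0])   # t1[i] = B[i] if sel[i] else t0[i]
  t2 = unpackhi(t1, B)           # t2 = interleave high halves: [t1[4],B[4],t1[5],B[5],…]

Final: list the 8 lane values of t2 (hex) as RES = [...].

→ t0 |33|47|e0|e8|a5|86|8f|80|
→ t1 |06|c3|9a|e8|a5|b2|5a|80|
→ t2 |a5|53|b2|b2|5a|5a|80|87|

RES = [ 0xa5  0x53  0xb2  0xb2  0x5a  0x5a  0x80  0x87 ]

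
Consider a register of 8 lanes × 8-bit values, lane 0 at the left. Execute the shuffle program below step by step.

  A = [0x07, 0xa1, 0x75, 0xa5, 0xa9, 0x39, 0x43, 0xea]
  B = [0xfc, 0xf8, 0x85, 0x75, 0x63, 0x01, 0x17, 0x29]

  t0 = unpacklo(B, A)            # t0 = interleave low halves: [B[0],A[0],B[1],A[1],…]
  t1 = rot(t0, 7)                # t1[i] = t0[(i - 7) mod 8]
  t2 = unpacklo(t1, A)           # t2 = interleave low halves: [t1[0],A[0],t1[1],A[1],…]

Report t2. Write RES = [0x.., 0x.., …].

→ t0 |fc|07|f8|a1|85|75|75|a5|
→ t1 |07|f8|a1|85|75|75|a5|fc|
→ t2 |07|07|f8|a1|a1|75|85|a5|

RES = [ 0x07  0x07  0xf8  0xa1  0xa1  0x75  0x85  0xa5 ]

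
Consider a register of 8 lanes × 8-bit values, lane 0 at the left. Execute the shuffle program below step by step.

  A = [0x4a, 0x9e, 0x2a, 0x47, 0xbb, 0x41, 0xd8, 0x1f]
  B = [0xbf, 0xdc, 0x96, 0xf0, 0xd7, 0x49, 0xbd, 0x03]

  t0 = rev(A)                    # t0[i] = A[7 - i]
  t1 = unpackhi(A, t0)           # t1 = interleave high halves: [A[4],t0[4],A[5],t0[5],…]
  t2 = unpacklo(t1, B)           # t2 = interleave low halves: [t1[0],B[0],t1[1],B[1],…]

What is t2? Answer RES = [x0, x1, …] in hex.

  t0: 1f d8 41 bb 47 2a 9e 4a
  t1: bb 47 41 2a d8 9e 1f 4a
  t2: bb bf 47 dc 41 96 2a f0

RES = [ 0xbb  0xbf  0x47  0xdc  0x41  0x96  0x2a  0xf0 ]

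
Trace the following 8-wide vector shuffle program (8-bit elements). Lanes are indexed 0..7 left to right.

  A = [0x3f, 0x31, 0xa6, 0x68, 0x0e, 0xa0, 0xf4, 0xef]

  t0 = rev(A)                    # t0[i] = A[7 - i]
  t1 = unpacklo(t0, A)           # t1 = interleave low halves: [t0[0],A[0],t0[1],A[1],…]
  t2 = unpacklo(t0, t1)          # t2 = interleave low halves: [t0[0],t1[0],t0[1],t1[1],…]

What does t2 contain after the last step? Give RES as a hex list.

RES = [ 0xef  0xef  0xf4  0x3f  0xa0  0xf4  0x0e  0x31 ]

t0 = [0xef, 0xf4, 0xa0, 0x0e, 0x68, 0xa6, 0x31, 0x3f]
t1 = [0xef, 0x3f, 0xf4, 0x31, 0xa0, 0xa6, 0x0e, 0x68]
t2 = [0xef, 0xef, 0xf4, 0x3f, 0xa0, 0xf4, 0x0e, 0x31]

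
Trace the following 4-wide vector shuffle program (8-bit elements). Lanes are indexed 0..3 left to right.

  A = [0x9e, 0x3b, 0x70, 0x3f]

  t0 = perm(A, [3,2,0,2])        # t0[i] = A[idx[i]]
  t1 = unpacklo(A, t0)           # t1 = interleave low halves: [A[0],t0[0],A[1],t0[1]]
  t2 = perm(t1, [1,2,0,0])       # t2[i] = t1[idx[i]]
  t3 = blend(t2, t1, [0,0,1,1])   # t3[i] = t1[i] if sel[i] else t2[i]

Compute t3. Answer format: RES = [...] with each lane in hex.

→ t0 |3f|70|9e|70|
→ t1 |9e|3f|3b|70|
→ t2 |3f|3b|9e|9e|
→ t3 |3f|3b|3b|70|

RES = [ 0x3f  0x3b  0x3b  0x70 ]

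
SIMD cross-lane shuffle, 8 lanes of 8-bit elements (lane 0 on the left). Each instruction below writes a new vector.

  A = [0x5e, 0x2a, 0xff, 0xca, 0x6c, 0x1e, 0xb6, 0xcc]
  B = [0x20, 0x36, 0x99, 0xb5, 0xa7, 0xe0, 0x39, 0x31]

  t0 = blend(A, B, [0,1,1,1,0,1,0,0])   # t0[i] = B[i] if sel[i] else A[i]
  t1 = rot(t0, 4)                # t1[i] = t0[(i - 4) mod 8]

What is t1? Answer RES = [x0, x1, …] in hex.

RES = [0x6c, 0xe0, 0xb6, 0xcc, 0x5e, 0x36, 0x99, 0xb5]

→ t0 |5e|36|99|b5|6c|e0|b6|cc|
→ t1 |6c|e0|b6|cc|5e|36|99|b5|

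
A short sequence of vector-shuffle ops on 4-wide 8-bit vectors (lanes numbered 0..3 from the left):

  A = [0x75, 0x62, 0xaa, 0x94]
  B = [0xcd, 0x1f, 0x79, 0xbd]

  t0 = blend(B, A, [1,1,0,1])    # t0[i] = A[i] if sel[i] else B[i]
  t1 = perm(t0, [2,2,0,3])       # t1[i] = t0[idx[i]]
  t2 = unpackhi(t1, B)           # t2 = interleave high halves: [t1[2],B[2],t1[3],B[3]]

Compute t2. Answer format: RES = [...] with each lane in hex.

RES = [ 0x75  0x79  0x94  0xbd ]

t0 = [0x75, 0x62, 0x79, 0x94]
t1 = [0x79, 0x79, 0x75, 0x94]
t2 = [0x75, 0x79, 0x94, 0xbd]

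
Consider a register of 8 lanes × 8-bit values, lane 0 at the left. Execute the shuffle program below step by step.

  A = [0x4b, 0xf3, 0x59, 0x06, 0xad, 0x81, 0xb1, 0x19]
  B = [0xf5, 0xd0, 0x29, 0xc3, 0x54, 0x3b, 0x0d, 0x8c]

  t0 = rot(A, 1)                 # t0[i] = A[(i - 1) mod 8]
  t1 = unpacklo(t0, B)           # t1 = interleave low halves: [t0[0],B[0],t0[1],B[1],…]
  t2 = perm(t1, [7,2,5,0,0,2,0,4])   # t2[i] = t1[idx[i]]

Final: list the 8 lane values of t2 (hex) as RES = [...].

RES = [ 0xc3  0x4b  0x29  0x19  0x19  0x4b  0x19  0xf3 ]

→ t0 |19|4b|f3|59|06|ad|81|b1|
→ t1 |19|f5|4b|d0|f3|29|59|c3|
→ t2 |c3|4b|29|19|19|4b|19|f3|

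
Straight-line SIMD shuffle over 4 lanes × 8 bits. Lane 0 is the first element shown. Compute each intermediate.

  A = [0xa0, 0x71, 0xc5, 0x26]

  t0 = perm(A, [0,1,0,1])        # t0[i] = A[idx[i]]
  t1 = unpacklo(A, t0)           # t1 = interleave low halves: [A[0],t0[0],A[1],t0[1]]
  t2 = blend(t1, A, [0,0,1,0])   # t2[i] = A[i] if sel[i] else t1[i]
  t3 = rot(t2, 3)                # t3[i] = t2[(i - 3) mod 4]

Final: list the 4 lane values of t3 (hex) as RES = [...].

t0 = [0xa0, 0x71, 0xa0, 0x71]
t1 = [0xa0, 0xa0, 0x71, 0x71]
t2 = [0xa0, 0xa0, 0xc5, 0x71]
t3 = [0xa0, 0xc5, 0x71, 0xa0]

RES = [ 0xa0  0xc5  0x71  0xa0 ]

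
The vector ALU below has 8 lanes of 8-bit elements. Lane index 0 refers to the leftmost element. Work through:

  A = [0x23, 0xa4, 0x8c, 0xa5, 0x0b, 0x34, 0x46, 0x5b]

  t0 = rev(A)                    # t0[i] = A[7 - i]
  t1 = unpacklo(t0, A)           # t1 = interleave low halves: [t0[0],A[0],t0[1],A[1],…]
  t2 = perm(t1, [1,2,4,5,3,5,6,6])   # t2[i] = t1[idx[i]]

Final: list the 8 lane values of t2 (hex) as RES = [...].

RES = [0x23, 0x46, 0x34, 0x8c, 0xa4, 0x8c, 0x0b, 0x0b]

t0 = [0x5b, 0x46, 0x34, 0x0b, 0xa5, 0x8c, 0xa4, 0x23]
t1 = [0x5b, 0x23, 0x46, 0xa4, 0x34, 0x8c, 0x0b, 0xa5]
t2 = [0x23, 0x46, 0x34, 0x8c, 0xa4, 0x8c, 0x0b, 0x0b]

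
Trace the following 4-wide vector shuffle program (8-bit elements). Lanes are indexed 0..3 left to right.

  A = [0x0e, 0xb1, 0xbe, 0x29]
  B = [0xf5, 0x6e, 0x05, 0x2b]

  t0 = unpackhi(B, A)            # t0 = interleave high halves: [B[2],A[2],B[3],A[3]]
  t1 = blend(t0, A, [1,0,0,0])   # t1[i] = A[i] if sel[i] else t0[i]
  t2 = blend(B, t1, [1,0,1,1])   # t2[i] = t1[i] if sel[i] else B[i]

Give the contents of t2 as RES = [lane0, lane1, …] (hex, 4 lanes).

t0 = [0x05, 0xbe, 0x2b, 0x29]
t1 = [0x0e, 0xbe, 0x2b, 0x29]
t2 = [0x0e, 0x6e, 0x2b, 0x29]

RES = [ 0x0e  0x6e  0x2b  0x29 ]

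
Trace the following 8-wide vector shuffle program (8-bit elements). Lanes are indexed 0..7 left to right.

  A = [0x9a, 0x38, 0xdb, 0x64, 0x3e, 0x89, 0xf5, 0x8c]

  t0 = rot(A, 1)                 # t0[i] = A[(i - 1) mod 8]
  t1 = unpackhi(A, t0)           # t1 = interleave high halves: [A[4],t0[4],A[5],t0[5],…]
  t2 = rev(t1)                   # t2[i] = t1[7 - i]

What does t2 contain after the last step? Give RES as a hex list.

→ t0 |8c|9a|38|db|64|3e|89|f5|
→ t1 |3e|64|89|3e|f5|89|8c|f5|
→ t2 |f5|8c|89|f5|3e|89|64|3e|

RES = [ 0xf5  0x8c  0x89  0xf5  0x3e  0x89  0x64  0x3e ]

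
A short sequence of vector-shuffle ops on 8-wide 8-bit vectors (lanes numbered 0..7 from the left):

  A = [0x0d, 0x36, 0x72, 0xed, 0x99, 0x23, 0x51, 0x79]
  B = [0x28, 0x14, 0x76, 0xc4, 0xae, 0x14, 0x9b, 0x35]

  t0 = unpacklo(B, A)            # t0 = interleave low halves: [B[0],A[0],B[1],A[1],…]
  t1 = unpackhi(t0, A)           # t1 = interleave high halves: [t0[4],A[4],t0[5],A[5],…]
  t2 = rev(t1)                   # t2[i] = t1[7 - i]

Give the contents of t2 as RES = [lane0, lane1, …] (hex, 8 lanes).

RES = [0x79, 0xed, 0x51, 0xc4, 0x23, 0x72, 0x99, 0x76]

  t0: 28 0d 14 36 76 72 c4 ed
  t1: 76 99 72 23 c4 51 ed 79
  t2: 79 ed 51 c4 23 72 99 76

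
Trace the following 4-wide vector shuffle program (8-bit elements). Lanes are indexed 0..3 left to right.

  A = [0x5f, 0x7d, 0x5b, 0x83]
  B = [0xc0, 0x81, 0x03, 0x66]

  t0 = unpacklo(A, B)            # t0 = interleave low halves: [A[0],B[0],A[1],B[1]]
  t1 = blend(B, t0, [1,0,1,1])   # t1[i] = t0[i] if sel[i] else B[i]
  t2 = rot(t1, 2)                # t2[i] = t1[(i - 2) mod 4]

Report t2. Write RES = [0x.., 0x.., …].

RES = [ 0x7d  0x81  0x5f  0x81 ]

→ t0 |5f|c0|7d|81|
→ t1 |5f|81|7d|81|
→ t2 |7d|81|5f|81|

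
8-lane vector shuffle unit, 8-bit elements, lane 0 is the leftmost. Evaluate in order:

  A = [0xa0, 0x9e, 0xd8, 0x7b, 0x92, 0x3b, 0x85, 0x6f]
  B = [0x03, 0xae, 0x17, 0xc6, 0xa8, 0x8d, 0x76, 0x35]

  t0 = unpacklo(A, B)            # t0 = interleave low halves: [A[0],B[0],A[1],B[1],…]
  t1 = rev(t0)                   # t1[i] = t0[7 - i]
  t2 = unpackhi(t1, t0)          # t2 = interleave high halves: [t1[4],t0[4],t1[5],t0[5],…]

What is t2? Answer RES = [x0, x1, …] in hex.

RES = [ 0xae  0xd8  0x9e  0x17  0x03  0x7b  0xa0  0xc6 ]

  t0: a0 03 9e ae d8 17 7b c6
  t1: c6 7b 17 d8 ae 9e 03 a0
  t2: ae d8 9e 17 03 7b a0 c6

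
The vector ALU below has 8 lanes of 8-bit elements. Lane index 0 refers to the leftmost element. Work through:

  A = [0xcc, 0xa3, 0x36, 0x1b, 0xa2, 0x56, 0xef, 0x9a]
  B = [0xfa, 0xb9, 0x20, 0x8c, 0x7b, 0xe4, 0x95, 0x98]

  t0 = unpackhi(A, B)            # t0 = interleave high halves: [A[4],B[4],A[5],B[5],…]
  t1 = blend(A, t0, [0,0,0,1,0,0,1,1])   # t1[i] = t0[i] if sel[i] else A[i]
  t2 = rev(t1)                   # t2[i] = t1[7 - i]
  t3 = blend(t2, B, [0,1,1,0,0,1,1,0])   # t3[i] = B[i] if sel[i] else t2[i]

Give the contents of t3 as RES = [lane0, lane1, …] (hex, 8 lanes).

→ t0 |a2|7b|56|e4|ef|95|9a|98|
→ t1 |cc|a3|36|e4|a2|56|9a|98|
→ t2 |98|9a|56|a2|e4|36|a3|cc|
→ t3 |98|b9|20|a2|e4|e4|95|cc|

RES = [0x98, 0xb9, 0x20, 0xa2, 0xe4, 0xe4, 0x95, 0xcc]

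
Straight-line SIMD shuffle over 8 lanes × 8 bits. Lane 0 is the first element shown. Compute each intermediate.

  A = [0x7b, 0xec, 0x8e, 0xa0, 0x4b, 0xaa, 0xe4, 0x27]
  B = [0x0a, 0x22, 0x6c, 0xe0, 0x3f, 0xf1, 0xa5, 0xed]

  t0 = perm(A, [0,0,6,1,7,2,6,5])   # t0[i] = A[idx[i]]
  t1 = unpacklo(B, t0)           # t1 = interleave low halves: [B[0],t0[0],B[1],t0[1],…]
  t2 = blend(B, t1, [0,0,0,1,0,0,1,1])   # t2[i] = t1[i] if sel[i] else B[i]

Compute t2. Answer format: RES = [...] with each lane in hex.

RES = [ 0x0a  0x22  0x6c  0x7b  0x3f  0xf1  0xe0  0xec ]

→ t0 |7b|7b|e4|ec|27|8e|e4|aa|
→ t1 |0a|7b|22|7b|6c|e4|e0|ec|
→ t2 |0a|22|6c|7b|3f|f1|e0|ec|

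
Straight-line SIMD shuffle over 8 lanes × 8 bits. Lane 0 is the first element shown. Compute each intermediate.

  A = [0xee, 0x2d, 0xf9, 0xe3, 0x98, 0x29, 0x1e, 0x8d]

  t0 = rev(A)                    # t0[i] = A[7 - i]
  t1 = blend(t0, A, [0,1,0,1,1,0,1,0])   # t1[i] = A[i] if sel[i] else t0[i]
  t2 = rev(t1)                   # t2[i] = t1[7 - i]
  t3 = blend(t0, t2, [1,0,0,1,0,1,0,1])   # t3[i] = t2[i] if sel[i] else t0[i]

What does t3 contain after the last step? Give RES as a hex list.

RES = [0xee, 0x1e, 0x29, 0x98, 0xe3, 0x29, 0x2d, 0x8d]

  t0: 8d 1e 29 98 e3 f9 2d ee
  t1: 8d 2d 29 e3 98 f9 1e ee
  t2: ee 1e f9 98 e3 29 2d 8d
  t3: ee 1e 29 98 e3 29 2d 8d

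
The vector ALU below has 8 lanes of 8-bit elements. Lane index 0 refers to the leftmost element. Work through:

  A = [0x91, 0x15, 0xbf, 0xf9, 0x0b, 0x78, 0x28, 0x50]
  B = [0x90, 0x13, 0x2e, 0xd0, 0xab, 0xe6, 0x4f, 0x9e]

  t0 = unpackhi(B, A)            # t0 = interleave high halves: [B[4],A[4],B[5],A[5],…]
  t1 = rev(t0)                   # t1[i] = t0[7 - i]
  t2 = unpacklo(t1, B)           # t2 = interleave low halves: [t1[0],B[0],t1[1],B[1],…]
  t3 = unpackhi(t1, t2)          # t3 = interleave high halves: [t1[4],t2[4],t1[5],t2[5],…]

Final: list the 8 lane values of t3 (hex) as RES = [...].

→ t0 |ab|0b|e6|78|4f|28|9e|50|
→ t1 |50|9e|28|4f|78|e6|0b|ab|
→ t2 |50|90|9e|13|28|2e|4f|d0|
→ t3 |78|28|e6|2e|0b|4f|ab|d0|

RES = [ 0x78  0x28  0xe6  0x2e  0x0b  0x4f  0xab  0xd0 ]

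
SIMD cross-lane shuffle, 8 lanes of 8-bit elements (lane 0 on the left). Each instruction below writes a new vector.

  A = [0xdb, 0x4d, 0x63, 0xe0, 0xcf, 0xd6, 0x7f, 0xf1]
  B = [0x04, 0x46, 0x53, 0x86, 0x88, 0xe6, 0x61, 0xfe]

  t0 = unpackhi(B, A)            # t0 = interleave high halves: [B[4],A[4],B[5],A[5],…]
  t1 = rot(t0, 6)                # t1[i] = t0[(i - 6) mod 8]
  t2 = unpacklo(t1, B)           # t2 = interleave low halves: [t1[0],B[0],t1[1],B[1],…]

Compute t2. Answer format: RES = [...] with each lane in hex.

  t0: 88 cf e6 d6 61 7f fe f1
  t1: e6 d6 61 7f fe f1 88 cf
  t2: e6 04 d6 46 61 53 7f 86

RES = [ 0xe6  0x04  0xd6  0x46  0x61  0x53  0x7f  0x86 ]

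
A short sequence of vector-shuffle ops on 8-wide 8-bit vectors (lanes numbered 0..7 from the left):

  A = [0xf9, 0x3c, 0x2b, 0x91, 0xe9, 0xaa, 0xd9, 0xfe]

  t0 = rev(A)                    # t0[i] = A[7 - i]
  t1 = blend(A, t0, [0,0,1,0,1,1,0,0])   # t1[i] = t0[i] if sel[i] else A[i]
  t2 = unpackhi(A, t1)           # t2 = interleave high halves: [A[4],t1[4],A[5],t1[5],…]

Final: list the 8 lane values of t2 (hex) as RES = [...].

RES = [ 0xe9  0x91  0xaa  0x2b  0xd9  0xd9  0xfe  0xfe ]

t0 = [0xfe, 0xd9, 0xaa, 0xe9, 0x91, 0x2b, 0x3c, 0xf9]
t1 = [0xf9, 0x3c, 0xaa, 0x91, 0x91, 0x2b, 0xd9, 0xfe]
t2 = [0xe9, 0x91, 0xaa, 0x2b, 0xd9, 0xd9, 0xfe, 0xfe]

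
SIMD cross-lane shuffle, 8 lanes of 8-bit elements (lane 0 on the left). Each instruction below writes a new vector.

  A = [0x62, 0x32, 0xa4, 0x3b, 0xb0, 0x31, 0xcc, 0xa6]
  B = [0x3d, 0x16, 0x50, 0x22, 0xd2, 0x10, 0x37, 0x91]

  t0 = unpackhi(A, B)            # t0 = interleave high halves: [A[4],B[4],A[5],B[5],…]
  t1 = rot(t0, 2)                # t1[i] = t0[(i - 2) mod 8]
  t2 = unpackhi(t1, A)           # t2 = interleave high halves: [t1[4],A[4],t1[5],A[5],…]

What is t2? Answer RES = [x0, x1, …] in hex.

RES = [0x31, 0xb0, 0x10, 0x31, 0xcc, 0xcc, 0x37, 0xa6]

→ t0 |b0|d2|31|10|cc|37|a6|91|
→ t1 |a6|91|b0|d2|31|10|cc|37|
→ t2 |31|b0|10|31|cc|cc|37|a6|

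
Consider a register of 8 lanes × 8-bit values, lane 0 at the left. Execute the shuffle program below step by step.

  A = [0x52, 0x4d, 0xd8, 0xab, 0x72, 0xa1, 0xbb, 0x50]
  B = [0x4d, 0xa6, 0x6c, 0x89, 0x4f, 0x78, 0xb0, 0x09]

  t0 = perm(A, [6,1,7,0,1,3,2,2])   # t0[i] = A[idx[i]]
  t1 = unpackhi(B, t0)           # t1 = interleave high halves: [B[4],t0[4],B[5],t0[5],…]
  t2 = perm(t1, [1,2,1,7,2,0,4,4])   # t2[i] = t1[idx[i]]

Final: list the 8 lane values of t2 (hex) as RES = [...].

→ t0 |bb|4d|50|52|4d|ab|d8|d8|
→ t1 |4f|4d|78|ab|b0|d8|09|d8|
→ t2 |4d|78|4d|d8|78|4f|b0|b0|

RES = [0x4d, 0x78, 0x4d, 0xd8, 0x78, 0x4f, 0xb0, 0xb0]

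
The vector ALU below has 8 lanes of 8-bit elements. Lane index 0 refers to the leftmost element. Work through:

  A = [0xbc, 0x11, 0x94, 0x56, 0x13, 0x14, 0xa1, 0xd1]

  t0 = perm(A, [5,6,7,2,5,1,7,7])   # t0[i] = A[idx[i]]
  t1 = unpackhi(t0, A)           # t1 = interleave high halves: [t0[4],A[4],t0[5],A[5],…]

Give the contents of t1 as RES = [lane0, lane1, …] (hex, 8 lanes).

→ t0 |14|a1|d1|94|14|11|d1|d1|
→ t1 |14|13|11|14|d1|a1|d1|d1|

RES = [ 0x14  0x13  0x11  0x14  0xd1  0xa1  0xd1  0xd1 ]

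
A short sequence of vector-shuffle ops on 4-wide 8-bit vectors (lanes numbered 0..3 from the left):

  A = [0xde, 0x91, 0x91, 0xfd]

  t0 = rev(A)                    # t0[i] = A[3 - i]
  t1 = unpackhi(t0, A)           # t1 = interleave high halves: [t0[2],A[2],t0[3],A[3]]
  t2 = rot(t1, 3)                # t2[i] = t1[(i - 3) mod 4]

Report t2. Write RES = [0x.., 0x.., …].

t0 = [0xfd, 0x91, 0x91, 0xde]
t1 = [0x91, 0x91, 0xde, 0xfd]
t2 = [0x91, 0xde, 0xfd, 0x91]

RES = [0x91, 0xde, 0xfd, 0x91]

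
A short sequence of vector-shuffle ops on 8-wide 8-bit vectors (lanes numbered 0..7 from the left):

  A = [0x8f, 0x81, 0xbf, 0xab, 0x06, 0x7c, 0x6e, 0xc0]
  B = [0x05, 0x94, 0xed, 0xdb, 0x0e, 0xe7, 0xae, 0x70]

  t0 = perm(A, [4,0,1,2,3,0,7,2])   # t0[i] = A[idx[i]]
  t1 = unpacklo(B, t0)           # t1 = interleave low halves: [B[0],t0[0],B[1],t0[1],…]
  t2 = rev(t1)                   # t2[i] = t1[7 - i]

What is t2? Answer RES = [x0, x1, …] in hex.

  t0: 06 8f 81 bf ab 8f c0 bf
  t1: 05 06 94 8f ed 81 db bf
  t2: bf db 81 ed 8f 94 06 05

RES = [ 0xbf  0xdb  0x81  0xed  0x8f  0x94  0x06  0x05 ]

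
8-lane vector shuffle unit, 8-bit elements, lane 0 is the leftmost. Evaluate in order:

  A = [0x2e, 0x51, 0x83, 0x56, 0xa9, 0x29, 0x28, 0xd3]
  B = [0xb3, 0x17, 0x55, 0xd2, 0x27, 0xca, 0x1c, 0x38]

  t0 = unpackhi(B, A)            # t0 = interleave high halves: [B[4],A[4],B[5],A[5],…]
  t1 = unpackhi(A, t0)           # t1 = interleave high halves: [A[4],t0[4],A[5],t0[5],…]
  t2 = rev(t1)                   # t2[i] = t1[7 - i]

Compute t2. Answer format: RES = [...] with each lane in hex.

RES = [ 0xd3  0xd3  0x38  0x28  0x28  0x29  0x1c  0xa9 ]

  t0: 27 a9 ca 29 1c 28 38 d3
  t1: a9 1c 29 28 28 38 d3 d3
  t2: d3 d3 38 28 28 29 1c a9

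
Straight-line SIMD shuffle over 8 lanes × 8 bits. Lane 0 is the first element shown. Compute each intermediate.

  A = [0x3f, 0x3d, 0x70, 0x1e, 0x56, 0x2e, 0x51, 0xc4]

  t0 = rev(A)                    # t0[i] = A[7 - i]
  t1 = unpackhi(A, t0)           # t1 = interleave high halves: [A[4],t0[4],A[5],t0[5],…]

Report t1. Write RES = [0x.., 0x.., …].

→ t0 |c4|51|2e|56|1e|70|3d|3f|
→ t1 |56|1e|2e|70|51|3d|c4|3f|

RES = [0x56, 0x1e, 0x2e, 0x70, 0x51, 0x3d, 0xc4, 0x3f]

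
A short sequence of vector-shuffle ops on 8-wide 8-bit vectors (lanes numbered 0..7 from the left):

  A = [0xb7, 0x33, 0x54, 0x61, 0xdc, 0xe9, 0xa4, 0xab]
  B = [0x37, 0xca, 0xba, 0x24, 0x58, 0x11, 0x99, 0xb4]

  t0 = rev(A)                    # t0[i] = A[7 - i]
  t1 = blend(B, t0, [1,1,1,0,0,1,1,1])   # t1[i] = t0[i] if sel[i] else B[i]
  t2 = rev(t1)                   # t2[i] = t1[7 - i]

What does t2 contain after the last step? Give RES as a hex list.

RES = [ 0xb7  0x33  0x54  0x58  0x24  0xe9  0xa4  0xab ]

t0 = [0xab, 0xa4, 0xe9, 0xdc, 0x61, 0x54, 0x33, 0xb7]
t1 = [0xab, 0xa4, 0xe9, 0x24, 0x58, 0x54, 0x33, 0xb7]
t2 = [0xb7, 0x33, 0x54, 0x58, 0x24, 0xe9, 0xa4, 0xab]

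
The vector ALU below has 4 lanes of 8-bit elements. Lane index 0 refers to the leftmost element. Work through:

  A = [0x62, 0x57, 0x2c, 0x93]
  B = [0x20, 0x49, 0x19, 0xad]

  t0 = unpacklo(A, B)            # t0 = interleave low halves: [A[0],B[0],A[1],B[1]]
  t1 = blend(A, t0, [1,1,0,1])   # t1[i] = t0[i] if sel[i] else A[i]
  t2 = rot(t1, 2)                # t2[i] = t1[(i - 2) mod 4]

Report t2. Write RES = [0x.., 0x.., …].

RES = [ 0x2c  0x49  0x62  0x20 ]

t0 = [0x62, 0x20, 0x57, 0x49]
t1 = [0x62, 0x20, 0x2c, 0x49]
t2 = [0x2c, 0x49, 0x62, 0x20]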